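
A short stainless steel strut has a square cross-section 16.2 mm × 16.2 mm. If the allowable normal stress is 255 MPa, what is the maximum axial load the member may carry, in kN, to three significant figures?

66.9 kN

A = 262.4 mm².
P_max = σ_allow · A = 255 · 262.4 = 66920 N = 66.92 kN.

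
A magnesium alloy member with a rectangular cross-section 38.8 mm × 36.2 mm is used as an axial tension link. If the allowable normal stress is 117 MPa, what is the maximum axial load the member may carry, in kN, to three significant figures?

164 kN

A = 1405 mm².
P_max = σ_allow · A = 117 · 1405 = 164300 N = 164.3 kN.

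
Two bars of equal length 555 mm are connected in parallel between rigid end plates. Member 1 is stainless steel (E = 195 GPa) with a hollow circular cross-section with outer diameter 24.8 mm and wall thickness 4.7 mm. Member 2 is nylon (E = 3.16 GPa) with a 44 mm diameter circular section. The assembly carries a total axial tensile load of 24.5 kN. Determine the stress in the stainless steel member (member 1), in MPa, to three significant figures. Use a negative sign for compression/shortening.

76.2 MPa

A_1 = 296.8 mm².
A_2 = 1521 mm².
Equal strain + equilibrium ⇒ each member carries load in proportion to AE: A₁E₁ = 57870000 N, A₂E₂ = 4805000 N, ΣAE = 62680000 N.
σ₁ = P·E₁/ΣAE = 24500·195000/62680000 = 76.22 MPa.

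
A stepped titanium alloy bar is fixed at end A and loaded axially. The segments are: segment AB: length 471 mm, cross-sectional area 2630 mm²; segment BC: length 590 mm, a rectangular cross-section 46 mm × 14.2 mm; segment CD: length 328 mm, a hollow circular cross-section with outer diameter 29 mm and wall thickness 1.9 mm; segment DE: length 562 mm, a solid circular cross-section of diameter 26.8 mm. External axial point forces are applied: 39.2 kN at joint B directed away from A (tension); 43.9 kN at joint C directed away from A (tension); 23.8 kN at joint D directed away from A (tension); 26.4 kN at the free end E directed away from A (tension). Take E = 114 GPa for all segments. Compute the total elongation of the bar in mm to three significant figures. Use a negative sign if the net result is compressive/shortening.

2.08 mm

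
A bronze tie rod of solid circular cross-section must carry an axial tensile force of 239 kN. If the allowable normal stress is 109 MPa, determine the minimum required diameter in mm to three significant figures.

52.8 mm

Required area A ≥ P/σ_allow = 239000/109 = 2193 mm².
For a solid circular section, d ≥ √(4A/π) = 52.84 mm.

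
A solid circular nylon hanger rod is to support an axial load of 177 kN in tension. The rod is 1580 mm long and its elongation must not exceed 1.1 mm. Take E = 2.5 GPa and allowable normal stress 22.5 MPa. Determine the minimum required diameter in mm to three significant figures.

Required area A ≥ P/σ_allow = 177000/22.5 = 7867 mm².
For a solid circular section, d ≥ √(4A/π) = 100.1 mm.
Elongation limit: A ≥ PL/(Eδ_allow) = 177000·1580/(2500·1.1) = 101700 mm² ⇒ d ≥ 359.8 mm.
The elongation limit governs.

360 mm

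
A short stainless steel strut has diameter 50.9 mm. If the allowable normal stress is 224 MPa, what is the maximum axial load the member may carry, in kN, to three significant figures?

456 kN

A = 2035 mm².
P_max = σ_allow · A = 224 · 2035 = 455800 N = 455.8 kN.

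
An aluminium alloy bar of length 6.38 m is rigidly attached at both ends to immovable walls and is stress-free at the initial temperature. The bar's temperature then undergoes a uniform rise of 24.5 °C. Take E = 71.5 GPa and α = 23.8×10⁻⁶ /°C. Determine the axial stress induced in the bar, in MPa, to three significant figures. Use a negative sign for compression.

-41.7 MPa

Free thermal expansion αLΔT = 23.8e-6 · 6380 · 24.5 = 3.72 mm.
The walls impose strain ε = −(3.72)/6380 = -5.8310e-04; σ = Eε = 71500 · -5.8310e-04 = -41.69 MPa.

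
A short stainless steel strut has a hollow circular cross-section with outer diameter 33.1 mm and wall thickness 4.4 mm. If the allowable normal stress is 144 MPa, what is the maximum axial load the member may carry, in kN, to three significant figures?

A = 396.7 mm².
P_max = σ_allow · A = 144 · 396.7 = 57130 N = 57.13 kN.

57.1 kN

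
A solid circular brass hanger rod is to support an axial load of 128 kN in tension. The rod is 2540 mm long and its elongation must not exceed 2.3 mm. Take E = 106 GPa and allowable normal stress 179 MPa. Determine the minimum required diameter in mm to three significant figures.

Required area A ≥ P/σ_allow = 128000/179 = 715.1 mm².
For a solid circular section, d ≥ √(4A/π) = 30.17 mm.
Elongation limit: A ≥ PL/(Eδ_allow) = 128000·2540/(106000·2.3) = 1334 mm² ⇒ d ≥ 41.21 mm.
The elongation limit governs.

41.2 mm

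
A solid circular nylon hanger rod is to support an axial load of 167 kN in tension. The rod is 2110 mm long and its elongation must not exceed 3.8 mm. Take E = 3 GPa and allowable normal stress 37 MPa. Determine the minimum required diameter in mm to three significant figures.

198 mm

Required area A ≥ P/σ_allow = 167000/37 = 4514 mm².
For a solid circular section, d ≥ √(4A/π) = 75.81 mm.
Elongation limit: A ≥ PL/(Eδ_allow) = 167000·2110/(3000·3.8) = 30910 mm² ⇒ d ≥ 198.4 mm.
The elongation limit governs.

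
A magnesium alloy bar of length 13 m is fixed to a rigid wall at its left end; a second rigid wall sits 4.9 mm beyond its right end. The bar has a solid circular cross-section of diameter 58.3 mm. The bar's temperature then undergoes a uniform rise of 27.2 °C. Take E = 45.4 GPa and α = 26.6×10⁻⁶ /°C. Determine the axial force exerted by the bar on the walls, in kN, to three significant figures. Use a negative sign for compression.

Free thermal expansion αLΔT = 26.6e-6 · 13000 · 27.2 = 9.406 mm.
The walls engage after the gap closes; constrained expansion = 9.406 − 4.9 = 4.506 mm.
The walls impose strain ε = −(4.506)/13000 = -3.4660e-04; σ = Eε = 45400 · -3.4660e-04 = -15.74 MPa.
Wall reaction R = σ·A = -15.74·2669 = -42010 N = -42.01 kN.

-42.0 kN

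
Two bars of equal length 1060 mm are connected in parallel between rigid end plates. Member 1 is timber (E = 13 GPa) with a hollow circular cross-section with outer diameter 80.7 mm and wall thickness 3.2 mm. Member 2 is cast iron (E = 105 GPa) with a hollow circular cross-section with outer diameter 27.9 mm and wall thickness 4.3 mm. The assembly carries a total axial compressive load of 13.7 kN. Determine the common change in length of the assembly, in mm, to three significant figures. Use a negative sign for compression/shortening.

-0.333 mm

A_1 = 779.1 mm².
A_2 = 318.8 mm².
Equal strain + equilibrium ⇒ each member carries load in proportion to AE: A₁E₁ = 10130000 N, A₂E₂ = 33470000 N, ΣAE = 43600000 N.
δ = PL/ΣAE = -13700·1060/43600000 = -0.333 mm.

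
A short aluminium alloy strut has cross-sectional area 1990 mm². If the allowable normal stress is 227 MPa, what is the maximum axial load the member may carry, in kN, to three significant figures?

452 kN

P_max = σ_allow · A = 227 · 1990 = 451700 N = 451.7 kN.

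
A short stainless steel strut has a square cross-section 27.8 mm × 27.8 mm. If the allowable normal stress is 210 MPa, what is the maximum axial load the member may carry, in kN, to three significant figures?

162 kN

A = 772.8 mm².
P_max = σ_allow · A = 210 · 772.8 = 162300 N = 162.3 kN.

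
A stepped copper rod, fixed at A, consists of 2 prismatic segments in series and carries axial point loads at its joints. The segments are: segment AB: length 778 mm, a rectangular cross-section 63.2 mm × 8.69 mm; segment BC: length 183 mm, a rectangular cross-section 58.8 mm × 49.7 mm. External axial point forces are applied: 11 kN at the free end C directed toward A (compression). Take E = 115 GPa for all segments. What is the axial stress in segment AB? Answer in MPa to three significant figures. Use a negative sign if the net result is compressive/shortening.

Internal axial forces (sectioning from the free end, tension +): N_BC = -11 kN, N_AB = -11 kN.
A_AB = 549.2 mm².
σ_AB = N_AB/A_AB = -11000/549.2 = -20.03 MPa.

-20.0 MPa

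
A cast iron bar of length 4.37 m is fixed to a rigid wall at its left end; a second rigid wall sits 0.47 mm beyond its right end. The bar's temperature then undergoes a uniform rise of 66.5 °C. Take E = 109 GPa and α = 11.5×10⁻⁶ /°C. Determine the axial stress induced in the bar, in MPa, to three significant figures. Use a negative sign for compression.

-71.6 MPa

Free thermal expansion αLΔT = 11.5e-6 · 4370 · 66.5 = 3.342 mm.
The walls engage after the gap closes; constrained expansion = 3.342 − 0.47 = 2.872 mm.
The walls impose strain ε = −(2.872)/4370 = -6.5720e-04; σ = Eε = 109000 · -6.5720e-04 = -71.63 MPa.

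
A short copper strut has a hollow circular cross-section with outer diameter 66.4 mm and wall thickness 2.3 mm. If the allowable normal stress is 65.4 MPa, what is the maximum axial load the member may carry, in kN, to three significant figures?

A = 463.2 mm².
P_max = σ_allow · A = 65.4 · 463.2 = 30290 N = 30.29 kN.

30.3 kN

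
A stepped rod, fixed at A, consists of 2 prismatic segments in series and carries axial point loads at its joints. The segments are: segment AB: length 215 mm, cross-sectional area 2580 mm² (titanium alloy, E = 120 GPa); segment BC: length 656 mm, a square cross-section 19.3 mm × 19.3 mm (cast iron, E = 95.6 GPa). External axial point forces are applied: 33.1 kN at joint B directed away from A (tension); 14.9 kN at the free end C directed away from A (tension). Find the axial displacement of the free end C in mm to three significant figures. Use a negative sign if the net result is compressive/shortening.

Internal axial forces (sectioning from the free end, tension +): N_BC = 14.9 kN, N_AB = 48 kN.
A_BC = 372.5 mm².
δ_AB = 48000·215/(2580·120000) = 0.03333 mm
δ_BC = 14900·656/(372.5·95600) = 0.2745 mm
δ = Σδ_i = 0.3078 mm.

0.308 mm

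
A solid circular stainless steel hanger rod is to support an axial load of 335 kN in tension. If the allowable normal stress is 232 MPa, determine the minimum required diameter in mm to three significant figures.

Required area A ≥ P/σ_allow = 335000/232 = 1444 mm².
For a solid circular section, d ≥ √(4A/π) = 42.88 mm.

42.9 mm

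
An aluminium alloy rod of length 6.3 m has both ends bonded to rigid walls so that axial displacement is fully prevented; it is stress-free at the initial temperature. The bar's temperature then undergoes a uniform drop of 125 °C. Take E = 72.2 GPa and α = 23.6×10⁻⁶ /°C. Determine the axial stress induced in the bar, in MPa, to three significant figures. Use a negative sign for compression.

Free thermal expansion αLΔT = 23.6e-6 · 6300 · -125 = -18.59 mm.
The walls impose strain ε = −(-18.59)/6300 = 2.9500e-03; σ = Eε = 72200 · 2.9500e-03 = 213 MPa.

213 MPa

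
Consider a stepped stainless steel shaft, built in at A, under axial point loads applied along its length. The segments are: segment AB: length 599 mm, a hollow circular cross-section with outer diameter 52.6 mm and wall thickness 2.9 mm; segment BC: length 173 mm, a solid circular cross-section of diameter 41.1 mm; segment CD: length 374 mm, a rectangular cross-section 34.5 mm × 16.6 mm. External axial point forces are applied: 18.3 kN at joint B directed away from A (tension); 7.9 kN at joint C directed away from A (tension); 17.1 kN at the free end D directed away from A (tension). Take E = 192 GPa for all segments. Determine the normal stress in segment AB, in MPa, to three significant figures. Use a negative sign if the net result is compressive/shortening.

95.6 MPa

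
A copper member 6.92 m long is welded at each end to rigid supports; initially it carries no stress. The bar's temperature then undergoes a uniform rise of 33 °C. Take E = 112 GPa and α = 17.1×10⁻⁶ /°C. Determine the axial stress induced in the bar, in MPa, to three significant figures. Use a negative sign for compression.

-63.2 MPa

Free thermal expansion αLΔT = 17.1e-6 · 6920 · 33 = 3.905 mm.
The walls impose strain ε = −(3.905)/6920 = -5.6430e-04; σ = Eε = 112000 · -5.6430e-04 = -63.2 MPa.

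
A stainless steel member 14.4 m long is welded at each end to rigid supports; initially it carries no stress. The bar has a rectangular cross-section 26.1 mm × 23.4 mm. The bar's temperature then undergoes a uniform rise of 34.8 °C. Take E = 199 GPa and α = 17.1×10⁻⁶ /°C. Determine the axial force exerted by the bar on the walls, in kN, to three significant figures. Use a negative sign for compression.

-72.3 kN

Free thermal expansion αLΔT = 17.1e-6 · 14400 · 34.8 = 8.569 mm.
The walls impose strain ε = −(8.569)/14400 = -5.9508e-04; σ = Eε = 199000 · -5.9508e-04 = -118.4 MPa.
Wall reaction R = σ·A = -118.4·610.7 = -72320 N = -72.32 kN.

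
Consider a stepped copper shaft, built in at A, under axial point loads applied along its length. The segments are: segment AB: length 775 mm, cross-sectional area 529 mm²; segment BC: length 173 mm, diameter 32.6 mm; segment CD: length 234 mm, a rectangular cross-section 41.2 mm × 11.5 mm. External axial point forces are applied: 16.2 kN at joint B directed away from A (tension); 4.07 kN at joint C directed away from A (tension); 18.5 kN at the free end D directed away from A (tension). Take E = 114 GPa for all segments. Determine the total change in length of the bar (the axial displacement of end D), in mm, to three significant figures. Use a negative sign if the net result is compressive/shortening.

0.619 mm

Internal axial forces (sectioning from the free end, tension +): N_CD = 18.5 kN, N_BC = 22.57 kN, N_AB = 38.77 kN.
A_BC = 834.7 mm².
A_CD = 473.8 mm².
δ_AB = 38770·775/(529·114000) = 0.4982 mm
δ_BC = 22570·173/(834.7·114000) = 0.04103 mm
δ_CD = 18500·234/(473.8·114000) = 0.08015 mm
δ = Σδ_i = 0.6194 mm.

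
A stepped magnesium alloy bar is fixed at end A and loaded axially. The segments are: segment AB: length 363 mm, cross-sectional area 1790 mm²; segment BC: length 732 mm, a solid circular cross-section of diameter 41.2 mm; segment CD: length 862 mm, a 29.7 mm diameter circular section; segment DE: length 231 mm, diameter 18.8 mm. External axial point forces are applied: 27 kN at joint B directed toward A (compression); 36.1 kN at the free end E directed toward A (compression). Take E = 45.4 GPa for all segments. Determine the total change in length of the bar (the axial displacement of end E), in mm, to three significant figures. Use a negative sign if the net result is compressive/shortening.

-2.37 mm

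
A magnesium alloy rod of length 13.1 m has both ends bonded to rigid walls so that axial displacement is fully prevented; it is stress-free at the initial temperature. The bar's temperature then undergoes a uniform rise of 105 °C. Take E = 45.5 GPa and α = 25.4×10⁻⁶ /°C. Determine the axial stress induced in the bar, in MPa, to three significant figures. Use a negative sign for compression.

-121 MPa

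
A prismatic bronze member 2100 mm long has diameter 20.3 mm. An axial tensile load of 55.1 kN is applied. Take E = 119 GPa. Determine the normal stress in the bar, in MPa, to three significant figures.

A = 323.7 mm².
σ = N/A = 55100/323.7 = 170.2 MPa.

170 MPa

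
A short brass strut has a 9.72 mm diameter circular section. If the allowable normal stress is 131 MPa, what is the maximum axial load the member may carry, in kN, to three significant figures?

A = 74.2 mm².
P_max = σ_allow · A = 131 · 74.2 = 9721 N = 9.721 kN.

9.72 kN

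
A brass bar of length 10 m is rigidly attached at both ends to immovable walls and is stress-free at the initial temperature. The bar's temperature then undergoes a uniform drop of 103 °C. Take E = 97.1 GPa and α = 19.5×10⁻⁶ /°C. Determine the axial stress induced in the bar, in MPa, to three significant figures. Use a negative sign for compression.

Free thermal expansion αLΔT = 19.5e-6 · 10000 · -103 = -20.08 mm.
The walls impose strain ε = −(-20.08)/10000 = 2.0085e-03; σ = Eε = 97100 · 2.0085e-03 = 195 MPa.

195 MPa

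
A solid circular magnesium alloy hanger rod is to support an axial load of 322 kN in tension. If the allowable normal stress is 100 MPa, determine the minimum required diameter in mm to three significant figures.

Required area A ≥ P/σ_allow = 322000/100 = 3220 mm².
For a solid circular section, d ≥ √(4A/π) = 64.03 mm.

64.0 mm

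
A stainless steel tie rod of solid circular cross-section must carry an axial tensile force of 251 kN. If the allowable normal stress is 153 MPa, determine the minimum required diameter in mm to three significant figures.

Required area A ≥ P/σ_allow = 251000/153 = 1641 mm².
For a solid circular section, d ≥ √(4A/π) = 45.7 mm.

45.7 mm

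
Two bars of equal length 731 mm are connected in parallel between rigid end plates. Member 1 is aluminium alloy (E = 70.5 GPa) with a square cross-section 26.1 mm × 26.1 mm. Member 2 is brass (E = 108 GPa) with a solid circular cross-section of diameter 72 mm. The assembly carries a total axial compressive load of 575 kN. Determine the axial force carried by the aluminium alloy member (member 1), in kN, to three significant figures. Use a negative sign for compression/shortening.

-56.6 kN

A_1 = 681.2 mm².
A_2 = 4072 mm².
Equal strain + equilibrium ⇒ each member carries load in proportion to AE: A₁E₁ = 48030000 N, A₂E₂ = 439700000 N, ΣAE = 487700000 N.
F₁ = P·A₁E₁/ΣAE = -575000·48030000/487700000 = -56620 N.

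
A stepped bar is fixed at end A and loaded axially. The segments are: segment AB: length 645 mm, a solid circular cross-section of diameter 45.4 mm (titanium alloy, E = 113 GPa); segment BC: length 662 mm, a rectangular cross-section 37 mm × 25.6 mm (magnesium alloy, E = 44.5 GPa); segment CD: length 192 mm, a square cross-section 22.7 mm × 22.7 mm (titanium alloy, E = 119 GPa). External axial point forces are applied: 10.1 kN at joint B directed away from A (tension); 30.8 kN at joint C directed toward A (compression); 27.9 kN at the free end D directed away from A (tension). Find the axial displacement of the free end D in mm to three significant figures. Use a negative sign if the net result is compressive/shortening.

Internal axial forces (sectioning from the free end, tension +): N_CD = 27.9 kN, N_BC = -2.9 kN, N_AB = 7.2 kN.
A_AB = 1619 mm².
A_BC = 947.2 mm².
A_CD = 515.3 mm².
δ_AB = 7200·645/(1619·113000) = 0.02539 mm
δ_BC = -2900·662/(947.2·44500) = -0.04555 mm
δ_CD = 27900·192/(515.3·119000) = 0.08736 mm
δ = Σδ_i = 0.0672 mm.

0.0672 mm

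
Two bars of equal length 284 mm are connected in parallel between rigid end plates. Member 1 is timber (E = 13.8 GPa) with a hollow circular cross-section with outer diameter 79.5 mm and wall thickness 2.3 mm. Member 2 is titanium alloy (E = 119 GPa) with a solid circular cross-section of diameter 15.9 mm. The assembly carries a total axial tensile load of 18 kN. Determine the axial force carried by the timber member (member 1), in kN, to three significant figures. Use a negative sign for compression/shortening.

A_1 = 557.8 mm².
A_2 = 198.6 mm².
Equal strain + equilibrium ⇒ each member carries load in proportion to AE: A₁E₁ = 7698000 N, A₂E₂ = 23630000 N, ΣAE = 31330000 N.
F₁ = P·A₁E₁/ΣAE = 18000·7698000/31330000 = 4423 N.

4.42 kN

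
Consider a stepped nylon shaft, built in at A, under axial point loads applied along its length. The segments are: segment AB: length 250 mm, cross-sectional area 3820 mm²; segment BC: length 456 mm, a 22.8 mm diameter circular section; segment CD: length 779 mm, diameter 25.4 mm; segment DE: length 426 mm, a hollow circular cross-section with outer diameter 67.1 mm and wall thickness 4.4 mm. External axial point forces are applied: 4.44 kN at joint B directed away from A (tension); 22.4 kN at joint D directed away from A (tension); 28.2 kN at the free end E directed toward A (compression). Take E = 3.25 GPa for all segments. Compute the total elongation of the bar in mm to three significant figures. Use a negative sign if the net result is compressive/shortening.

-9.03 mm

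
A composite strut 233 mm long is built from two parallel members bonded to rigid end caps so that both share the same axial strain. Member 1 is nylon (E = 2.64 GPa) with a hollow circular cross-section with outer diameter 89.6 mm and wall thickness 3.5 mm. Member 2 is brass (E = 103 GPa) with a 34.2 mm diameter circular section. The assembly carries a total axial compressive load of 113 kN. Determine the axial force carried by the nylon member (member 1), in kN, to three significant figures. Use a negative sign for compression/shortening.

A_1 = 946.7 mm².
A_2 = 918.6 mm².
Equal strain + equilibrium ⇒ each member carries load in proportion to AE: A₁E₁ = 2499000 N, A₂E₂ = 94620000 N, ΣAE = 97120000 N.
F₁ = P·A₁E₁/ΣAE = -113000·2499000/97120000 = -2908 N.

-2.91 kN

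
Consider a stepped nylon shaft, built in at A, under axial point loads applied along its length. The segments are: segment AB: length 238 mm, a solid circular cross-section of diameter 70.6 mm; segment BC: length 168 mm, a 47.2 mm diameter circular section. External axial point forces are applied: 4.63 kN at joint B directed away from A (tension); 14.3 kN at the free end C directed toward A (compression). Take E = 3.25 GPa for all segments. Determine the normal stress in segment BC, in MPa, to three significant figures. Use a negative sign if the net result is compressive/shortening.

Internal axial forces (sectioning from the free end, tension +): N_BC = -14.3 kN, N_AB = -9.67 kN.
A_BC = 1750 mm².
σ_BC = N_BC/A_BC = -14300/1750 = -8.173 MPa.

-8.17 MPa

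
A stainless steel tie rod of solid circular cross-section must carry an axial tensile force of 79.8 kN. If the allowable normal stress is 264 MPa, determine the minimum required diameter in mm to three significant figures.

Required area A ≥ P/σ_allow = 79800/264 = 302.3 mm².
For a solid circular section, d ≥ √(4A/π) = 19.62 mm.

19.6 mm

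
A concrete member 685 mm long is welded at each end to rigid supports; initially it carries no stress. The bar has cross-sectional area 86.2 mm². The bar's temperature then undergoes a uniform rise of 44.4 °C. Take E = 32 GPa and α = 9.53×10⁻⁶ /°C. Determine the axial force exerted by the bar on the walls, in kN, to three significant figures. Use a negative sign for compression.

Free thermal expansion αLΔT = 9.53e-6 · 685 · 44.4 = 0.2898 mm.
The walls impose strain ε = −(0.2898)/685 = -4.2313e-04; σ = Eε = 32000 · -4.2313e-04 = -13.54 MPa.
Wall reaction R = σ·A = -13.54·86.2 = -1167 N = -1.167 kN.

-1.17 kN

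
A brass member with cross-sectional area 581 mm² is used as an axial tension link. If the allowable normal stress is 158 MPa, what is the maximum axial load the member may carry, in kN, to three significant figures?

P_max = σ_allow · A = 158 · 581 = 91800 N = 91.8 kN.

91.8 kN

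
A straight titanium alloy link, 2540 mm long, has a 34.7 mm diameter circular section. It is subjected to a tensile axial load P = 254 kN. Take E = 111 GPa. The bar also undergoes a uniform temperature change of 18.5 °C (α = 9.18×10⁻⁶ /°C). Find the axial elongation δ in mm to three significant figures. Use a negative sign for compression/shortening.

6.58 mm

A = 945.7 mm².
δ_mech = NL/(AE) = 254000·2540/(945.7·111000) = 6.146 mm.
δ_thermal = αLΔT = 9.18e-6·2540·18.5 = 0.4314 mm.
δ = δ_mech + δ_thermal = 6.577 mm.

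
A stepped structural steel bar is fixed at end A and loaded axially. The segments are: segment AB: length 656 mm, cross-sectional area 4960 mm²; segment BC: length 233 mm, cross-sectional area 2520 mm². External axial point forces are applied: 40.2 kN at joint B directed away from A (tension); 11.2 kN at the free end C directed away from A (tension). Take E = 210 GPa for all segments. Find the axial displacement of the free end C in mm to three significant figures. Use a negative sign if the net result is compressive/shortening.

0.0373 mm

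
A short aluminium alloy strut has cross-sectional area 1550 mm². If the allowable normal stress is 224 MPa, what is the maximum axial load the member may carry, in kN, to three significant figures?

347 kN

P_max = σ_allow · A = 224 · 1550 = 347200 N = 347.2 kN.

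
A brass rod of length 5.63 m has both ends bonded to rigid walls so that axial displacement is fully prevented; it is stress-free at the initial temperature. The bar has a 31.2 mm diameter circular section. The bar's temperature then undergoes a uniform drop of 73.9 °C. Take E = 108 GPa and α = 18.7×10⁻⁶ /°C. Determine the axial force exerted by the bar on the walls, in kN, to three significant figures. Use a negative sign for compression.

Free thermal expansion αLΔT = 18.7e-6 · 5630 · -73.9 = -7.78 mm.
The walls impose strain ε = −(-7.78)/5630 = 1.3819e-03; σ = Eε = 108000 · 1.3819e-03 = 149.2 MPa.
Wall reaction R = σ·A = 149.2·764.5 = 114100 N = 114.1 kN.

114 kN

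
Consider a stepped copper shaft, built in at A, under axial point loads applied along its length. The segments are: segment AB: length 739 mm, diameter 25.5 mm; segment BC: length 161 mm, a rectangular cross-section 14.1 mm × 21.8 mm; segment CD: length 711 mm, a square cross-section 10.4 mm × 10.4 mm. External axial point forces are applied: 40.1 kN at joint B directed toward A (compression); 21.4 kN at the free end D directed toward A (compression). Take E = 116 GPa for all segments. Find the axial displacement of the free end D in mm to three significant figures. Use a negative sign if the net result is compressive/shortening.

-2.08 mm

Internal axial forces (sectioning from the free end, tension +): N_CD = -21.4 kN, N_BC = -21.4 kN, N_AB = -61.5 kN.
A_AB = 510.7 mm².
A_BC = 307.4 mm².
A_CD = 108.2 mm².
δ_AB = -61500·739/(510.7·116000) = -0.7672 mm
δ_BC = -21400·161/(307.4·116000) = -0.09663 mm
δ_CD = -21400·711/(108.2·116000) = -1.213 mm
δ = Σδ_i = -2.077 mm.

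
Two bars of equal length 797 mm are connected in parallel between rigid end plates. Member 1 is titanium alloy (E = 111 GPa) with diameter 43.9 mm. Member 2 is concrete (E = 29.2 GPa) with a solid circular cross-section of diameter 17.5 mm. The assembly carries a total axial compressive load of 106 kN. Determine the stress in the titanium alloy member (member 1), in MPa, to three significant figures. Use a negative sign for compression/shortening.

A_1 = 1514 mm².
A_2 = 240.5 mm².
Equal strain + equilibrium ⇒ each member carries load in proportion to AE: A₁E₁ = 168000000 N, A₂E₂ = 7023000 N, ΣAE = 175000000 N.
σ₁ = P·E₁/ΣAE = -106000·111000/175000000 = -67.22 MPa.

-67.2 MPa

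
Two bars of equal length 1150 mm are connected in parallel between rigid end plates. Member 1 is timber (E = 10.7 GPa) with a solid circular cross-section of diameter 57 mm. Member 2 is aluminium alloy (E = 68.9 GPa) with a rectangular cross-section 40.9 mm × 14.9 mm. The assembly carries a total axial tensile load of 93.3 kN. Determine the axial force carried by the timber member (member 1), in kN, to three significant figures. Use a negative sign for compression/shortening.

36.8 kN

A_1 = 2552 mm².
A_2 = 609.4 mm².
Equal strain + equilibrium ⇒ each member carries load in proportion to AE: A₁E₁ = 27300000 N, A₂E₂ = 41990000 N, ΣAE = 69290000 N.
F₁ = P·A₁E₁/ΣAE = 93300·27300000/69290000 = 36760 N.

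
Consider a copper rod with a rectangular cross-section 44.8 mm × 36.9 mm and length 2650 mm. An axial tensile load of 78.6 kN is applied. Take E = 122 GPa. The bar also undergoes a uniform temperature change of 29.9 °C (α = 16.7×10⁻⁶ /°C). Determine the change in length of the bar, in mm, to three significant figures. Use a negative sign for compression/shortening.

2.36 mm

A = 1653 mm².
δ_mech = NL/(AE) = 78600·2650/(1653·122000) = 1.033 mm.
δ_thermal = αLΔT = 16.7e-6·2650·29.9 = 1.323 mm.
δ = δ_mech + δ_thermal = 2.356 mm.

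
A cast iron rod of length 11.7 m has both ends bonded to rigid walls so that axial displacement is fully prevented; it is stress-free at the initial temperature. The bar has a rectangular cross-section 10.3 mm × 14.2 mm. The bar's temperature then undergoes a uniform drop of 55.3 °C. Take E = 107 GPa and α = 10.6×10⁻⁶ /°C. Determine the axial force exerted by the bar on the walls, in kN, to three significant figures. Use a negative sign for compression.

Free thermal expansion αLΔT = 10.6e-6 · 11700 · -55.3 = -6.858 mm.
The walls impose strain ε = −(-6.858)/11700 = 5.8618e-04; σ = Eε = 107000 · 5.8618e-04 = 62.72 MPa.
Wall reaction R = σ·A = 62.72·146.3 = 9174 N = 9.174 kN.

9.17 kN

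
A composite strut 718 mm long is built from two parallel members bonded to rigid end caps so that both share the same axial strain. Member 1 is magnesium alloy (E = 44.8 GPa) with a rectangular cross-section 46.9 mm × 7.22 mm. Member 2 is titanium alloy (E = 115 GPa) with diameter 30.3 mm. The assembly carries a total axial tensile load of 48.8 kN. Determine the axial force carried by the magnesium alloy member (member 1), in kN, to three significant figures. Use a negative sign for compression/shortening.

7.55 kN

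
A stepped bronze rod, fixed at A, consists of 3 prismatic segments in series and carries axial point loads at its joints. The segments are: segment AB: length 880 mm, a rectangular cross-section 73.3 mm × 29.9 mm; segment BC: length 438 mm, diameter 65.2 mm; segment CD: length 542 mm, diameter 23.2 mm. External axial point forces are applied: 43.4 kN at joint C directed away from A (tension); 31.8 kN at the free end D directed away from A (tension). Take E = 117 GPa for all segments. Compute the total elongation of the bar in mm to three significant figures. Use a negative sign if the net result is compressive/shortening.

Internal axial forces (sectioning from the free end, tension +): N_CD = 31.8 kN, N_BC = 75.2 kN, N_AB = 75.2 kN.
A_AB = 2192 mm².
A_BC = 3339 mm².
A_CD = 422.7 mm².
δ_AB = 75200·880/(2192·117000) = 0.2581 mm
δ_BC = 75200·438/(3339·117000) = 0.08432 mm
δ_CD = 31800·542/(422.7·117000) = 0.3485 mm
δ = Σδ_i = 0.6909 mm.

0.691 mm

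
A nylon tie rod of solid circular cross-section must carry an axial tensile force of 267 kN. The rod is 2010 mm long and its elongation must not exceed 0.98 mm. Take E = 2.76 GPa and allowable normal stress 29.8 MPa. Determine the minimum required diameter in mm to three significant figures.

503 mm

Required area A ≥ P/σ_allow = 267000/29.8 = 8960 mm².
For a solid circular section, d ≥ √(4A/π) = 106.8 mm.
Elongation limit: A ≥ PL/(Eδ_allow) = 267000·2010/(2760·0.98) = 198400 mm² ⇒ d ≥ 502.6 mm.
The elongation limit governs.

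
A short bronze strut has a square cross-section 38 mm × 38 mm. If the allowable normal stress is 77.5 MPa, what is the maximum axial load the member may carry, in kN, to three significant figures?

A = 1444 mm².
P_max = σ_allow · A = 77.5 · 1444 = 111900 N = 111.9 kN.

112 kN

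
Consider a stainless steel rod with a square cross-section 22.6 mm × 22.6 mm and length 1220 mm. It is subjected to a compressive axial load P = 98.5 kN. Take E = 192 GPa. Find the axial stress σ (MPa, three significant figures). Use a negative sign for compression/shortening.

A = 510.8 mm².
σ = N/A = -98500/510.8 = -192.8 MPa.

-193 MPa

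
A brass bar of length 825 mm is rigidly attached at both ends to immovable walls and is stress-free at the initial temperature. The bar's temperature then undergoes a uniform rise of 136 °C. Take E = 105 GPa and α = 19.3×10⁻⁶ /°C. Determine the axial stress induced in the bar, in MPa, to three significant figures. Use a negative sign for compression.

-276 MPa

Free thermal expansion αLΔT = 19.3e-6 · 825 · 136 = 2.165 mm.
The walls impose strain ε = −(2.165)/825 = -2.6248e-03; σ = Eε = 105000 · -2.6248e-03 = -275.6 MPa.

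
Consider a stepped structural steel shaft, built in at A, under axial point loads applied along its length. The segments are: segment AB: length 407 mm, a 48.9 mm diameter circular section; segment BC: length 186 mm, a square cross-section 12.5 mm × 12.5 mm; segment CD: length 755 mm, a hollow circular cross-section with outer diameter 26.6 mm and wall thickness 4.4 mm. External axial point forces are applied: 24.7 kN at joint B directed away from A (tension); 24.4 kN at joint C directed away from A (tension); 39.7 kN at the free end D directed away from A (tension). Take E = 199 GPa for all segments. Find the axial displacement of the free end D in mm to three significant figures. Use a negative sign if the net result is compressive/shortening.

0.971 mm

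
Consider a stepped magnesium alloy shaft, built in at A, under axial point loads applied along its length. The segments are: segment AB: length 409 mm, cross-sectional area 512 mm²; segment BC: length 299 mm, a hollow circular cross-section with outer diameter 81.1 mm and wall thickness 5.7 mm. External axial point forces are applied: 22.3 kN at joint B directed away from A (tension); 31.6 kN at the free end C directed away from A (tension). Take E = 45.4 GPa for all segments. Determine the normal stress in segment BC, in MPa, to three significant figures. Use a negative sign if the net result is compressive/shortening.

23.4 MPa

Internal axial forces (sectioning from the free end, tension +): N_BC = 31.6 kN, N_AB = 53.9 kN.
A_BC = 1350 mm².
σ_BC = N_BC/A_BC = 31600/1350 = 23.4 MPa.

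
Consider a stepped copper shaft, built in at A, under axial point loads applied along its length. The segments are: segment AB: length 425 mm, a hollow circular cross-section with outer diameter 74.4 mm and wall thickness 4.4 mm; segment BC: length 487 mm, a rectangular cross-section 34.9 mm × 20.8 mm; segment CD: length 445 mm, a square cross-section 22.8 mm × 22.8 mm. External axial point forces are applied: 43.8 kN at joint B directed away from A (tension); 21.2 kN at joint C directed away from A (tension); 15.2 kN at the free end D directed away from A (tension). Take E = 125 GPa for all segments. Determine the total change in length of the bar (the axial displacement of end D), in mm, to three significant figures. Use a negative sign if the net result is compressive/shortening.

0.581 mm

Internal axial forces (sectioning from the free end, tension +): N_CD = 15.2 kN, N_BC = 36.4 kN, N_AB = 80.2 kN.
A_AB = 967.6 mm².
A_BC = 725.9 mm².
A_CD = 519.8 mm².
δ_AB = 80200·425/(967.6·125000) = 0.2818 mm
δ_BC = 36400·487/(725.9·125000) = 0.1954 mm
δ_CD = 15200·445/(519.8·125000) = 0.1041 mm
δ = Σδ_i = 0.5813 mm.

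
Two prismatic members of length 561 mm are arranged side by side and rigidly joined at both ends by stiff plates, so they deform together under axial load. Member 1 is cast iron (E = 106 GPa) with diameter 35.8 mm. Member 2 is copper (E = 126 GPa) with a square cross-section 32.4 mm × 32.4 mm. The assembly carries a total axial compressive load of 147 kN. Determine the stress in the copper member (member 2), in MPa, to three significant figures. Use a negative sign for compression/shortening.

A_1 = 1007 mm².
A_2 = 1050 mm².
Equal strain + equilibrium ⇒ each member carries load in proportion to AE: A₁E₁ = 106700000 N, A₂E₂ = 132300000 N, ΣAE = 239000000 N.
σ₂ = P·E₂/ΣAE = -147000·126000/239000000 = -77.51 MPa.

-77.5 MPa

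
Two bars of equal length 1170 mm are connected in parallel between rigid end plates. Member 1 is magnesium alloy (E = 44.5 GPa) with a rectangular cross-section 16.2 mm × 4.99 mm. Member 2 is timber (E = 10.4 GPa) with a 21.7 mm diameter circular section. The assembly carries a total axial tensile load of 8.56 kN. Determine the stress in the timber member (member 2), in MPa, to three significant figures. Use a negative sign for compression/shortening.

12.0 MPa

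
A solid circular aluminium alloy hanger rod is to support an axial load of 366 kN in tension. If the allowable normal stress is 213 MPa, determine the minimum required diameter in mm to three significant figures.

46.8 mm

Required area A ≥ P/σ_allow = 366000/213 = 1718 mm².
For a solid circular section, d ≥ √(4A/π) = 46.77 mm.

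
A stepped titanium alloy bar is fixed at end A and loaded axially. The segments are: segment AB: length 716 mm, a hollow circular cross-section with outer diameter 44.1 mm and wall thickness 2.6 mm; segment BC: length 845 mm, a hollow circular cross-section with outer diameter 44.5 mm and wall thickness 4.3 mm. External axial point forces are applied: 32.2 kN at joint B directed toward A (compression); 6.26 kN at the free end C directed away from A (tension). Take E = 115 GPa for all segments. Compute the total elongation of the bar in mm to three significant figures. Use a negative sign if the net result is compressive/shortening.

Internal axial forces (sectioning from the free end, tension +): N_BC = 6.26 kN, N_AB = -25.94 kN.
A_AB = 339 mm².
A_BC = 543.1 mm².
δ_AB = -25940·716/(339·115000) = -0.4764 mm
δ_BC = 6260·845/(543.1·115000) = 0.0847 mm
δ = Σδ_i = -0.3917 mm.

-0.392 mm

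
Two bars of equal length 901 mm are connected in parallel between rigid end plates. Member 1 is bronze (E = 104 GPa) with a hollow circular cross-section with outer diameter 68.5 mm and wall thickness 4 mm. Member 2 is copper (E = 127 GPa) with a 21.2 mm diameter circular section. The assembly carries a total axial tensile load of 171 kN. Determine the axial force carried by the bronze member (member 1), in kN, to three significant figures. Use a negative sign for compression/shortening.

A_1 = 810.5 mm².
A_2 = 353 mm².
Equal strain + equilibrium ⇒ each member carries load in proportion to AE: A₁E₁ = 84300000 N, A₂E₂ = 44830000 N, ΣAE = 129100000 N.
F₁ = P·A₁E₁/ΣAE = 171000·84300000/129100000 = 111600 N.

112 kN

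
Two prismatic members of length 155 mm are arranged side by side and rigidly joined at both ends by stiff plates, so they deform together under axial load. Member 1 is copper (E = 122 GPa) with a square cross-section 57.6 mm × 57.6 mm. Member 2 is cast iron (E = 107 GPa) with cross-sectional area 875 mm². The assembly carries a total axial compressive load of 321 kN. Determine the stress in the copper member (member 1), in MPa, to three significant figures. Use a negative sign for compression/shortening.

A_1 = 3318 mm².
Equal strain + equilibrium ⇒ each member carries load in proportion to AE: A₁E₁ = 404800000 N, A₂E₂ = 93620000 N, ΣAE = 498400000 N.
σ₁ = P·E₁/ΣAE = -321000·122000/498400000 = -78.58 MPa.

-78.6 MPa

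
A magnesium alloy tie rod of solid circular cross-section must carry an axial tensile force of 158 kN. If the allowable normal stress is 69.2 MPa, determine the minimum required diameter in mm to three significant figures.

Required area A ≥ P/σ_allow = 158000/69.2 = 2283 mm².
For a solid circular section, d ≥ √(4A/π) = 53.92 mm.

53.9 mm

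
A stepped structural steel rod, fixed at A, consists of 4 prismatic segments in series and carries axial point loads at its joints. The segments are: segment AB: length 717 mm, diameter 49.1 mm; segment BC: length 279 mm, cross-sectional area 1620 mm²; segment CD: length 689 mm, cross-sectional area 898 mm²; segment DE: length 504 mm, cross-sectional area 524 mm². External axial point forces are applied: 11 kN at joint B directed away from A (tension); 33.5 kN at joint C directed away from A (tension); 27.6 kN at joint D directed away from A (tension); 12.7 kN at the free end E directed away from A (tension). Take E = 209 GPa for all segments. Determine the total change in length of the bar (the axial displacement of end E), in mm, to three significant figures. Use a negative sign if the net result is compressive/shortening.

Internal axial forces (sectioning from the free end, tension +): N_DE = 12.7 kN, N_CD = 40.3 kN, N_BC = 73.8 kN, N_AB = 84.8 kN.
A_AB = 1893 mm².
δ_AB = 84800·717/(1893·209000) = 0.1536 mm
δ_BC = 73800·279/(1620·209000) = 0.06081 mm
δ_CD = 40300·689/(898·209000) = 0.1479 mm
δ_DE = 12700·504/(524·209000) = 0.05845 mm
δ = Σδ_i = 0.4208 mm.

0.421 mm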